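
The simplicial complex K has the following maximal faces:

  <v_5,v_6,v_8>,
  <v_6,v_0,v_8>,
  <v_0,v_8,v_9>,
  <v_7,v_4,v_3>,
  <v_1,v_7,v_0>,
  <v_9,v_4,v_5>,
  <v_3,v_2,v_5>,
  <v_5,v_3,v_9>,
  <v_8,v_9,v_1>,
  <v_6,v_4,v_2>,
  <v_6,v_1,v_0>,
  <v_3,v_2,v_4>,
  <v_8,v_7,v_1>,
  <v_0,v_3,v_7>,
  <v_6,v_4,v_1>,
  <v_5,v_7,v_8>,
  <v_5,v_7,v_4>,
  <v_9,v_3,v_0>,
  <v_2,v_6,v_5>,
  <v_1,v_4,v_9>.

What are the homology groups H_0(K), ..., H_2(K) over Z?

H_0 = Z,  H_1 = Z ⊕ Z_2,  H_2 = 0.

Take the total order v_0 < v_1 < v_2 < v_3 < v_4 < v_5 < v_6 < v_7 < v_8 < v_9 on the vertex set. Then K (dimension 2) consists of the simplices:

  0-simplices (10): [v_0], [v_1], [v_2], [v_3], [v_4], [v_5], [v_6], [v_7], [v_8], [v_9]
  1-simplices (30): (30 of them)
  2-simplices (20): (20 of them)

so the chain groups are C_0 ≅ Z^10, C_1 ≅ Z^30, C_2 ≅ Z^20.

∂_1: C_1 → C_0 is given by ∂[p,q] = [q] − [p].
The 10×30 boundary matrix has rank 9 and Smith normal form diag(1,1,1,1,1,1,1,1,1).

Boundary ∂_2: C_2 → C_1 sends each 2-simplex [p,q,r] to [q,r] − [p,r] + [p,q]. For instance
  ∂[v_1,v_8,v_9] = [v_8,v_9] − [v_1,v_9] + [v_1,v_8],
  ∂[v_2,v_5,v_6] = [v_5,v_6] − [v_2,v_6] + [v_2,v_5].
This gives a 30×20 integer matrix of rank 20; reducing to Smith normal form yields diagonal entries (1,1,1,1,1,1,1,1,1,1,1,1,1,1,1,1,1,1,1,2).

From H_k ≅ ker(∂_k) / im(∂_{k+1}) we obtain:

  H_0: rank C_0 − rank ∂_1 = 10 − 9 = 1, and the invariant factors of ∂_1 are all 1, so H_0 = Z.
  H_1: rank ker ∂_1 − rank ∂_2 = (30 − 9) − 20 = 1, and ∂_2 has invariant factor 2 > 1, so H_1 = Z ⊕ Z_2.
  H_2: rank ker ∂_2 − rank ∂_3 = (20 − 20) − 0 = 0, and there is no ∂_3, so H_2 = 0.

(K is a triangulation of the Klein bottle.)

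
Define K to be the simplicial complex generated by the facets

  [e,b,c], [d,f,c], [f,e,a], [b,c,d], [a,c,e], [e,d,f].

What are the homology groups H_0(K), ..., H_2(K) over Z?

H_0 ≅ Z,  H_1 ≅ Z,  H_2 = 0.

K has 6 vertices, 12 edges, 6 triangles.
rank ∂_0 = 0, rank ∂_1 = 5 ⇒ b_0 = 6 − 0 − 5 = 1; all invariant factors of ∂_1 are 1 so no torsion. So H_0 ≅ Z.
rank ∂_1 = 5, rank ∂_2 = 6 ⇒ b_1 = 12 − 5 − 6 = 1; all invariant factors of ∂_2 are 1 so no torsion. So H_1 ≅ Z.
rank ∂_2 = 6, rank ∂_3 = 0 ⇒ b_2 = 6 − 6 − 0 = 0. So H_2 ≅ 0.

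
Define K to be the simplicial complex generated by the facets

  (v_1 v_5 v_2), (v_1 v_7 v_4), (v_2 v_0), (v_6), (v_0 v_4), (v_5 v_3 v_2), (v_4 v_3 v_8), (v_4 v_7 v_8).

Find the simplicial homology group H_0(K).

We work with the vertex ordering v_0 < v_1 < v_2 < v_3 < v_4 < v_5 < v_6 < v_7 < v_8. The simplices of K, each written with vertices in increasing order, are:

  0-simplices (9): [v_0], [v_1], [v_2], [v_3], [v_4], [v_5], [v_6], [v_7], [v_8]
  1-simplices (14): [v_0,v_2], [v_0,v_4], [v_1,v_2], [v_1,v_4], [v_1,v_5], [v_1,v_7], [v_2,v_3], [v_2,v_5], [v_3,v_4], [v_3,v_5], [v_3,v_8], [v_4,v_7], [v_4,v_8], [v_7,v_8]
  2-simplices (5): [v_1,v_2,v_5], [v_1,v_4,v_7], [v_2,v_3,v_5], [v_3,v_4,v_8], [v_4,v_7,v_8]

so the chain groups are C_0 ≅ Z^9, C_1 ≅ Z^14, C_2 ≅ Z^5.

The boundary map ∂_1: C_1 → C_0 is given by ∂[p,q] = [q] − [p]. For instance
  ∂[v_2,v_5] = [v_5] − [v_2].
The 9×14 boundary matrix has rank 7 and Smith normal form diag(1,1,1,1,1,1,1).

∂_2: C_2 → C_1 acts by ∂[p,q,r] = [q,r] − [p,r] + [p,q]. For instance
  ∂[v_1,v_2,v_5] = [v_2,v_5] − [v_1,v_5] + [v_1,v_2],
  ∂[v_4,v_7,v_8] = [v_7,v_8] − [v_4,v_8] + [v_4,v_7].
As a 14×5 matrix over Z this has rank 5, with invariant factors (1,1,1,1,1).

Now H_k = ker ∂_k / im ∂_{k+1}, so:

  H_0: rank C_0 − rank ∂_1 = 9 − 7 = 2, and the invariant factors of ∂_1 are all 1, so H_0 = Z^2.

H_0 = Z^2.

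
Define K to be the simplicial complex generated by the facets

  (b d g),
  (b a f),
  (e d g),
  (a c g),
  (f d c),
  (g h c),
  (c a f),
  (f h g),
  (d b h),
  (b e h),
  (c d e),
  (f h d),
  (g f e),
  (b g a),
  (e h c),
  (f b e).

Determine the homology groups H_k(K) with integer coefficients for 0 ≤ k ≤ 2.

Take the total order a < b < c < d < e < f < g < h on the vertex set. Then K (dimension 2) consists of the simplices:

  0-simplices (8): a, b, c, d, e, f, g, h
  1-simplices (24): ab, ac, af, ag, bd, be, bf, bg, bh, cd, ce, cf, cg, ch, de, df, dg, dh, ef, eg, eh, fg, fh, gh
  2-simplices (16): abf, abg, acf, acg, bdg, bdh, bef, beh, cde, cdf, ceh, cgh, deg, dfh, efg, fgh

so the chain groups are C_0 ≅ Z^8, C_1 ≅ Z^24, C_2 ≅ Z^16.

∂_1: C_1 → C_0 is given by ∂[p,q] = [q] − [p]. For instance
  ∂ch = h − c.
The resulting 8×24 matrix has rank 7, and its Smith normal form has invariant factors (1,1,1,1,1,1,1).

Boundary ∂_2: C_2 → C_1 acts by ∂[p,q,r] = [q,r] − [p,r] + [p,q]. For instance
  ∂beh = eh − bh + be,
  ∂dfh = fh − dh + df.
The resulting 24×16 matrix has rank 15, and its Smith normal form has invariant factors (1,1,1,1,1,1,1,1,1,1,1,1,1,1,1).

Computing H_k = (kernel of ∂_k) / (image of ∂_{k+1}):

  H_0: rank C_0 − rank ∂_1 = 8 − 7 = 1, and the invariant factors of ∂_1 are all 1, so H_0 = Z.
  H_1: rank ker ∂_1 − rank ∂_2 = (24 − 7) − 15 = 2, and the invariant factors of ∂_2 are all 1, so H_1 = Z^2.
  H_2: rank ker ∂_2 − rank ∂_3 = (16 − 15) − 0 = 1, and there is no ∂_3, so H_2 = Z.

H_0 = Z,  H_1 = Z^2,  H_2 = Z.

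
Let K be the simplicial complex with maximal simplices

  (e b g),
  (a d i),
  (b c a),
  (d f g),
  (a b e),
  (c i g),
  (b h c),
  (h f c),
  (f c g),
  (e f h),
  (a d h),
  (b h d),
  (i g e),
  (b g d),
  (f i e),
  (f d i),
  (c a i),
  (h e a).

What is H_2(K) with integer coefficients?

H_2 ≅ 0.

Fix the vertex order a < b < c < d < e < f < g < h < i and write every simplex with vertices in increasing order. Then dim K = 2 and the simplices of K are:

  0-simplices (9): a, b, c, d, e, f, g, h, i
  1-simplices (27): ab, ac, ad, ae, ah, ai, bc, bd, be, bg, bh, cf, cg, ch, ci, df, dg, dh, di, ef, eg, eh, ei, fg, fh, fi, gi
  2-simplices (18): abc, abe, aci, adh, adi, aeh, bch, bdg, bdh, beg, cfg, cfh, cgi, dfg, dfi, efh, efi, egi

Hence C_0 ≅ Z^9, C_1 ≅ Z^27, C_2 ≅ Z^18.

∂_1: C_1 → C_0 maps an edge to its endpoints' difference, ∂[p,q] = q − p. For instance
  ∂ei = i − e.
This gives a 9×27 integer matrix of rank 8; reducing to Smith normal form yields diagonal entries (1,1,1,1,1,1,1,1).

∂_2: C_2 → C_1 acts by ∂[p,q,r] = [q,r] − [p,r] + [p,q]. For instance
  ∂abc = bc − ac + ab,
  ∂dfi = fi − di + df.
The 27×18 boundary matrix has rank 18 and Smith normal form diag(1,1,1,1,1,1,1,1,1,1,1,1,1,1,1,1,1,2).

Reading off H_k = ker ∂_k / im ∂_{k+1}:

  H_2: rank ker ∂_2 − rank ∂_3 = (18 − 18) − 0 = 0, and there is no ∂_3, so H_2 = 0.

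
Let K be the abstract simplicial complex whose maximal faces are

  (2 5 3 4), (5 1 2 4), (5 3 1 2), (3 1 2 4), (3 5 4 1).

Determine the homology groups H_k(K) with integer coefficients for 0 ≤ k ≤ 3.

H_0 ≅ Z,  H_1 = 0,  H_2 = 0,  H_3 ≅ Z.

Take the total order 1 < 2 < 3 < 4 < 5 on the vertex set. Then K (dimension 3) consists of the simplices:

  0-simplices (5): [1], [2], [3], [4], [5]
  1-simplices (10): [1,2], [1,3], [1,4], [1,5], [2,3], [2,4], [2,5], [3,4], [3,5], [4,5]
  2-simplices (10): [1,2,3], [1,2,4], [1,2,5], [1,3,4], [1,3,5], [1,4,5], [2,3,4], [2,3,5], [2,4,5], [3,4,5]
  3-simplices (5): [1,2,3,4], [1,2,3,5], [1,2,4,5], [1,3,4,5], [2,3,4,5]

giving chain groups C_0 ≅ Z^5, C_1 ≅ Z^10, C_2 ≅ Z^10, C_3 ≅ Z^5.

∂_1: C_1 → C_0 maps an edge to its endpoints' difference, ∂[p,q] = q − p. For instance
  ∂[3,5] = [5] − [3].
This gives a 5×10 integer matrix of rank 4; reducing to Smith normal form yields diagonal entries (1,1,1,1).

∂_2: C_2 → C_1 sends each 2-simplex [p,q,r] to [q,r] − [p,r] + [p,q]. For instance
  ∂[1,2,5] = [2,5] − [1,5] + [1,2],
  ∂[2,3,4] = [3,4] − [2,4] + [2,3].
As a 10×10 matrix over Z this has rank 6, with invariant factors (1,1,1,1,1,1).

∂_3: C_3 → C_2 sends each 3-simplex σ to the alternating sum Σ_i (−1)^i (σ with its i-th vertex removed). For instance
  ∂[1,2,4,5] = [2,4,5] − [1,4,5] + [1,2,5] − [1,2,4],
  ∂[1,2,3,5] = [2,3,5] − [1,3,5] + [1,2,5] − [1,2,3].
This gives a 10×5 integer matrix of rank 4; reducing to Smith normal form yields diagonal entries (1,1,1,1).

From H_k ≅ ker(∂_k) / im(∂_{k+1}) we obtain:

  H_0: rank C_0 − rank ∂_1 = 5 − 4 = 1, and the invariant factors of ∂_1 are all 1, so H_0 = Z.
  H_1: rank ker ∂_1 − rank ∂_2 = (10 − 4) − 6 = 0, and the invariant factors of ∂_2 are all 1, so H_1 = 0.
  H_2: rank ker ∂_2 − rank ∂_3 = (10 − 6) − 4 = 0, and the invariant factors of ∂_3 are all 1, so H_2 = 0.
  H_3: rank ker ∂_3 − rank ∂_4 = (5 − 4) − 0 = 1, and there is no ∂_4, so H_3 = Z.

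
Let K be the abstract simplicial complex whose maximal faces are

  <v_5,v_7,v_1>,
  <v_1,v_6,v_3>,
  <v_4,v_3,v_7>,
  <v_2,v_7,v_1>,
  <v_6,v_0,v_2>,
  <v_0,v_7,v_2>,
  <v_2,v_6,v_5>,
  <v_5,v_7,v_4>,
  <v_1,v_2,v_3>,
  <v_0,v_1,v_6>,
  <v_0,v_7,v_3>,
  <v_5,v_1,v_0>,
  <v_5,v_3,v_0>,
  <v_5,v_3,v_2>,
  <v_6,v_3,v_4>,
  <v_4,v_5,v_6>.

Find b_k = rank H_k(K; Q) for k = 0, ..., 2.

Fix the vertex order v_0 < v_1 < v_2 < v_3 < v_4 < v_5 < v_6 < v_7 and write every simplex with vertices in increasing order. Then dim K = 2 and the simplices of K are:

  0-simplices (8): [v_0], [v_1], [v_2], [v_3], [v_4], [v_5], [v_6], [v_7]
  1-simplices (24): (24 of them)
  2-simplices (16): (16 of them)

giving chain groups C_0 ≅ Z^8, C_1 ≅ Z^24, C_2 ≅ Z^16.

The boundary map ∂_1: C_1 → C_0 is given by ∂[p,q] = [q] − [p]. For instance
  ∂[v_5,v_6] = [v_6] − [v_5].
As a 8×24 matrix over Z this has rank 7, with invariant factors (1,1,1,1,1,1,1).

Boundary ∂_2: C_2 → C_1 maps a triangle to the signed sum of its edges. For instance
  ∂[v_0,v_1,v_6] = [v_1,v_6] − [v_0,v_6] + [v_0,v_1],
  ∂[v_4,v_5,v_6] = [v_5,v_6] − [v_4,v_6] + [v_4,v_5].
The resulting 24×16 matrix has rank 15, and its Smith normal form has invariant factors (1,1,1,1,1,1,1,1,1,1,1,1,1,1,1).

Now H_k = ker ∂_k / im ∂_{k+1}, so:

  H_0: rank C_0 − rank ∂_1 = 8 − 7 = 1, and the invariant factors of ∂_1 are all 1, so H_0 = Z.
  H_1: rank ker ∂_1 − rank ∂_2 = (24 − 7) − 15 = 2, and the invariant factors of ∂_2 are all 1, so H_1 = Z^2.
  H_2: rank ker ∂_2 − rank ∂_3 = (16 − 15) − 0 = 1, and there is no ∂_3, so H_2 = Z.

Hence the Betti numbers are b_0 = 1, b_1 = 2, b_2 = 1.

b_0 = 1, b_1 = 2, b_2 = 1.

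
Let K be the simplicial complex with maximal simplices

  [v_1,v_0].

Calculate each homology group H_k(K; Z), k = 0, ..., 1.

Order the vertices as v_0 < v_1. Listing each simplex with vertices in this order, K has dimension 1 with simplices:

  0-simplices (2): [v_0], [v_1]
  1-simplices (1): [v_0,v_1]

Hence C_0 ≅ Z^2, C_1 ≅ Z^1.

The boundary map ∂_1: C_1 → C_0 maps an edge to its endpoints' difference, ∂[p,q] = q − p. For instance
  ∂[v_0,v_1] = [v_1] − [v_0].
As a 2×1 matrix over Z this has rank 1, with invariant factors (1).

Reading off H_k = ker ∂_k / im ∂_{k+1}:

  H_0: rank C_0 − rank ∂_1 = 2 − 1 = 1, and the invariant factors of ∂_1 are all 1, so H_0 = Z.
  H_1: rank ker ∂_1 − rank ∂_2 = (1 − 1) − 0 = 0, and there is no ∂_2, so H_1 = 0.

As a check, the Euler characteristic is 2 − 1 = 1, which agrees with 1 − 0 = 1.

H_0 ≅ Z,  H_1 = 0.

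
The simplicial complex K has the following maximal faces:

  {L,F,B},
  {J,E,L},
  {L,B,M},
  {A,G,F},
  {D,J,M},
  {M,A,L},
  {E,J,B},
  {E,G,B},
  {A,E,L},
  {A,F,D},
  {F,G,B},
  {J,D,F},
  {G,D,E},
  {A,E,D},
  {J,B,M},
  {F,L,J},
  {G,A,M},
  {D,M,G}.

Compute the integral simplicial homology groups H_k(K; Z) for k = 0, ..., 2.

We work with the vertex ordering A < B < D < E < F < G < J < L < M. The simplices of K, each written with vertices in increasing order, are:

  0-simplices (9): A, B, D, E, F, G, J, L, M
  1-simplices (27): AD, AE, AF, AG, AL, AM, BE, BF, BG, BJ, BL, BM, DE, DF, DG, DJ, DM, EG, EJ, EL, FG, FJ, FL, GM, JL, JM, LM
  2-simplices (18): ADE, ADF, AEL, AFG, AGM, ALM, BEG, BEJ, BFG, BFL, BJM, BLM, DEG, DFJ, DGM, DJM, EJL, FJL

so the chain groups are C_0 ≅ Z^9, C_1 ≅ Z^27, C_2 ≅ Z^18.

Boundary ∂_1: C_1 → C_0 sends each edge [p,q] (with p < q) to q − p.
This gives a 9×27 integer matrix of rank 8; reducing to Smith normal form yields diagonal entries (1,1,1,1,1,1,1,1).

Boundary ∂_2: C_2 → C_1 maps a triangle to the signed sum of its edges. For instance
  ∂BFG = FG − BG + BF,
  ∂DJM = JM − DM + DJ.
The 27×18 boundary matrix has rank 18 and Smith normal form diag(1,1,1,1,1,1,1,1,1,1,1,1,1,1,1,1,1,2).

Reading off H_k = ker ∂_k / im ∂_{k+1}:

  H_0: rank C_0 − rank ∂_1 = 9 − 8 = 1, and the invariant factors of ∂_1 are all 1, so H_0 = Z.
  H_1: rank ker ∂_1 − rank ∂_2 = (27 − 8) − 18 = 1, and ∂_2 has invariant factor 2 > 1, so H_1 = Z ⊕ Z/2Z.
  H_2: rank ker ∂_2 − rank ∂_3 = (18 − 18) − 0 = 0, and there is no ∂_3, so H_2 = 0.

As a check, the Euler characteristic is 9 − 27 + 18 = 0, which agrees with 1 − 1 + 0 = 0.

H_0 = Z,  H_1 = Z ⊕ Z/2Z,  H_2 = 0.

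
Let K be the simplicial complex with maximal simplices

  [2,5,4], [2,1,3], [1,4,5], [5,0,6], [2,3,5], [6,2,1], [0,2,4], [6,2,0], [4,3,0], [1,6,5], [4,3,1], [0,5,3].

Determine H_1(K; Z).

Take the total order 0 < 1 < 2 < 3 < 4 < 5 < 6 on the vertex set. Then K (dimension 2) consists of the simplices:

  0-simplices (7): [0], [1], [2], [3], [4], [5], [6]
  1-simplices (18): [0,2], [0,3], [0,4], [0,5], [0,6], [1,2], [1,3], [1,4], [1,5], [1,6], [2,3], [2,4], [2,5], [2,6], [3,4], [3,5], [4,5], [5,6]
  2-simplices (12): [0,2,4], [0,2,6], [0,3,4], [0,3,5], [0,5,6], [1,2,3], [1,2,6], [1,3,4], [1,4,5], [1,5,6], [2,3,5], [2,4,5]

giving chain groups C_0 ≅ Z^7, C_1 ≅ Z^18, C_2 ≅ Z^12.

∂_1: C_1 → C_0 sends each edge [p,q] (with p < q) to q − p. For instance
  ∂[0,4] = [4] − [0].
As a 7×18 matrix over Z this has rank 6, with invariant factors (1,1,1,1,1,1).

The boundary map ∂_2: C_2 → C_1 maps a triangle to the signed sum of its edges. For instance
  ∂[2,4,5] = [4,5] − [2,5] + [2,4],
  ∂[0,3,5] = [3,5] − [0,5] + [0,3].
The 18×12 boundary matrix has rank 12 and Smith normal form diag(1,1,1,1,1,1,1,1,1,1,1,2).

Computing H_k = (kernel of ∂_k) / (image of ∂_{k+1}):

  H_1: rank ker ∂_1 − rank ∂_2 = (18 − 6) − 12 = 0, and ∂_2 has invariant factor 2 > 1, so H_1 ≅ Z/2.

(K is a triangulation of the real projective plane RP^2.)

H_1 ≅ Z/2.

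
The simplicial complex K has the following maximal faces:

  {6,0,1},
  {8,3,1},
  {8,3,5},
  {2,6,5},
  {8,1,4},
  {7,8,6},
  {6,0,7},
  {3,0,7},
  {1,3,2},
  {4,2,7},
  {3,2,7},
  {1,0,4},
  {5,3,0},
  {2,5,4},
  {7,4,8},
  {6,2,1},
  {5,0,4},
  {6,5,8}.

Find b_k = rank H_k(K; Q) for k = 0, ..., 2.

b_0 = 1, b_1 = 2, b_2 = 1.

Fix the vertex order 0 < 1 < 2 < 3 < 4 < 5 < 6 < 7 < 8 and write every simplex with vertices in increasing order. Then dim K = 2 and the simplices of K are:

  0-simplices (9): [0], [1], [2], [3], [4], [5], [6], [7], [8]
  1-simplices (27): (27 of them)
  2-simplices (18): [0,1,4], [0,1,6], [0,3,5], [0,3,7], [0,4,5], [0,6,7], [1,2,3], [1,2,6], [1,3,8], [1,4,8], [2,3,7], [2,4,5], [2,4,7], [2,5,6], [3,5,8], [4,7,8], [5,6,8], [6,7,8]

so the chain groups are C_0 ≅ Z^9, C_1 ≅ Z^27, C_2 ≅ Z^18.

Boundary ∂_1: C_1 → C_0 maps an edge to its endpoints' difference, ∂[p,q] = q − p.
This gives a 9×27 integer matrix of rank 8; reducing to Smith normal form yields diagonal entries (1,1,1,1,1,1,1,1).

∂_2: C_2 → C_1 sends each 2-simplex [p,q,r] to [q,r] − [p,r] + [p,q]. For instance
  ∂[0,1,6] = [1,6] − [0,6] + [0,1],
  ∂[0,3,7] = [3,7] − [0,7] + [0,3].
As a 27×18 matrix over Z this has rank 17, with invariant factors (1,1,1,1,1,1,1,1,1,1,1,1,1,1,1,1,1).

Computing H_k = (kernel of ∂_k) / (image of ∂_{k+1}):

  H_0: rank C_0 − rank ∂_1 = 9 − 8 = 1, and the invariant factors of ∂_1 are all 1, so H_0 ≅ Z.
  H_1: rank ker ∂_1 − rank ∂_2 = (27 − 8) − 17 = 2, and the invariant factors of ∂_2 are all 1, so H_1 ≅ Z^2.
  H_2: rank ker ∂_2 − rank ∂_3 = (18 − 17) − 0 = 1, and there is no ∂_3, so H_2 ≅ Z.

(K is a triangulation of the torus T^2.)

Hence the Betti numbers are b_0 = 1, b_1 = 2, b_2 = 1.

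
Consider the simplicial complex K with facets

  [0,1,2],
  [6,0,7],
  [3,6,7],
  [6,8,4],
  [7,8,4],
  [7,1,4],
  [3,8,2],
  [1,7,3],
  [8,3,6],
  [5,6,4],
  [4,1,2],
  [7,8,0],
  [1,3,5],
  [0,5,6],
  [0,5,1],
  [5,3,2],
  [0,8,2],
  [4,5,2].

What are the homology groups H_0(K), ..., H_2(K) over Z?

We work with the vertex ordering 0 < 1 < 2 < 3 < 4 < 5 < 6 < 7 < 8. The simplices of K, each written with vertices in increasing order, are:

  0-simplices (9): [0], [1], [2], [3], [4], [5], [6], [7], [8]
  1-simplices (27): (27 of them)
  2-simplices (18): [0,1,2], [0,1,5], [0,2,8], [0,5,6], [0,6,7], [0,7,8], [1,2,4], [1,3,5], [1,3,7], [1,4,7], [2,3,5], [2,3,8], [2,4,5], [3,6,7], [3,6,8], [4,5,6], [4,6,8], [4,7,8]

so the chain groups are C_0 ≅ Z^9, C_1 ≅ Z^27, C_2 ≅ Z^18.

∂_1: C_1 → C_0 is given by ∂[p,q] = [q] − [p]. For instance
  ∂[3,7] = [7] − [3].
The 9×27 boundary matrix has rank 8 and Smith normal form diag(1,1,1,1,1,1,1,1).

The boundary map ∂_2: C_2 → C_1 maps a triangle to the signed sum of its edges. For instance
  ∂[1,3,7] = [3,7] − [1,7] + [1,3],
  ∂[4,6,8] = [6,8] − [4,8] + [4,6].
The 27×18 boundary matrix has rank 18 and Smith normal form diag(1,1,1,1,1,1,1,1,1,1,1,1,1,1,1,1,1,2).

From H_k ≅ ker(∂_k) / im(∂_{k+1}) we obtain:

  H_0: rank C_0 − rank ∂_1 = 9 − 8 = 1, and the invariant factors of ∂_1 are all 1, so H_0 = Z.
  H_1: rank ker ∂_1 − rank ∂_2 = (27 − 8) − 18 = 1, and ∂_2 has invariant factor 2 > 1, so H_1 = Z ⊕ Z/2Z.
  H_2: rank ker ∂_2 − rank ∂_3 = (18 − 18) − 0 = 0, and there is no ∂_3, so H_2 = 0.

H_0 = Z,  H_1 = Z ⊕ Z/2Z,  H_2 = 0.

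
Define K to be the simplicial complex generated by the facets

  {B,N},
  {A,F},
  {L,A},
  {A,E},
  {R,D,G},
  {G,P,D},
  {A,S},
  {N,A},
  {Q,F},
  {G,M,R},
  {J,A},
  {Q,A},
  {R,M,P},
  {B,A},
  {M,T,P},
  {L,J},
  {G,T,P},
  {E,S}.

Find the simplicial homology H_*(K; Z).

H_0 ≅ Z^2,  H_1 ≅ Z^5,  H_2 = 0.

We work with the vertex ordering A < B < D < E < F < G < J < L < M < N < P < Q < R < S < T. The simplices of K, each written with vertices in increasing order, are:

  0-simplices (15): A, B, D, E, F, G, J, L, M, N, P, Q, R, S, T
  1-simplices (24): AB, AE, AF, AJ, AL, AN, AQ, AS, BN, DG, DP, DR, ES, FQ, GM, GP, GR, GT, JL, MP, MR, MT, PR, PT
  2-simplices (6): DGP, DGR, GMR, GPT, MPR, MPT

so the chain groups are C_0 ≅ Z^15, C_1 ≅ Z^24, C_2 ≅ Z^6.

Boundary ∂_1: C_1 → C_0 maps an edge to its endpoints' difference, ∂[p,q] = q − p. For instance
  ∂PR = R − P.
As a 15×24 matrix over Z this has rank 13, with invariant factors (1,1,1,1,1,1,1,1,1,1,1,1,1).

∂_2: C_2 → C_1 sends each 2-simplex [p,q,r] to [q,r] − [p,r] + [p,q]. For instance
  ∂GPT = PT − GT + GP,
  ∂DGP = GP − DP + DG.
The resulting 24×6 matrix has rank 6, and its Smith normal form has invariant factors (1,1,1,1,1,1).

Computing H_k = (kernel of ∂_k) / (image of ∂_{k+1}):

  H_0: rank C_0 − rank ∂_1 = 15 − 13 = 2, and the invariant factors of ∂_1 are all 1, so H_0 ≅ Z^2.
  H_1: rank ker ∂_1 − rank ∂_2 = (24 − 13) − 6 = 5, and the invariant factors of ∂_2 are all 1, so H_1 ≅ Z^5.
  H_2: rank ker ∂_2 − rank ∂_3 = (6 − 6) − 0 = 0, and there is no ∂_3, so H_2 ≅ 0.

As a check, the Euler characteristic is 15 − 24 + 6 = -3, which agrees with 2 − 5 + 0 = -3.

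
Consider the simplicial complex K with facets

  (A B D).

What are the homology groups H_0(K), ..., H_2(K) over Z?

K has 3 vertices, 3 edges, 1 triangle.
rank ∂_0 = 0, rank ∂_1 = 2 ⇒ b_0 = 3 − 0 − 2 = 1; all invariant factors of ∂_1 are 1 so no torsion. So H_0 = Z.
rank ∂_1 = 2, rank ∂_2 = 1 ⇒ b_1 = 3 − 2 − 1 = 0; all invariant factors of ∂_2 are 1 so no torsion. So H_1 = 0.
rank ∂_2 = 1, rank ∂_3 = 0 ⇒ b_2 = 1 − 1 − 0 = 0. So H_2 = 0.

H_0 ≅ Z,  H_1 = 0,  H_2 = 0.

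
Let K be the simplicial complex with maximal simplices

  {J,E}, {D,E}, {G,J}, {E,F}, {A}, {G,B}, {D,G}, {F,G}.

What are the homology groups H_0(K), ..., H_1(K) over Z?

H_0 ≅ Z^2,  H_1 ≅ Z^2.

Fix the vertex order A < B < D < E < F < G < J and write every simplex with vertices in increasing order. Then dim K = 1 and the simplices of K are:

  0-simplices (7): A, B, D, E, F, G, J
  1-simplices (7): BG, DE, DG, EF, EJ, FG, GJ

Hence C_0 ≅ Z^7, C_1 ≅ Z^7.

∂_1: C_1 → C_0 maps an edge to its endpoints' difference, ∂[p,q] = q − p. For instance
  ∂FG = G − F.
The resulting 7×7 matrix has rank 5, and its Smith normal form has invariant factors (1,1,1,1,1).

Computing H_k = (kernel of ∂_k) / (image of ∂_{k+1}):

  H_0: rank C_0 − rank ∂_1 = 7 − 5 = 2, and the invariant factors of ∂_1 are all 1, so H_0 = Z^2.
  H_1: rank ker ∂_1 − rank ∂_2 = (7 − 5) − 0 = 2, and there is no ∂_2, so H_1 = Z^2.

As a check, the Euler characteristic is 7 − 7 = 0, which agrees with 2 − 2 = 0.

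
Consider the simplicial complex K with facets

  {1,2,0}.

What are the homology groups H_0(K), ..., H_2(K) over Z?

H_0 = Z,  H_1 = 0,  H_2 = 0.

Order the vertices as 0 < 1 < 2. Listing each simplex with vertices in this order, K has dimension 2 with simplices:

  0-simplices (3): [0], [1], [2]
  1-simplices (3): [0,1], [0,2], [1,2]
  2-simplices (1): [0,1,2]

so the chain groups are C_0 ≅ Z^3, C_1 ≅ Z^3, C_2 ≅ Z^1.

Boundary ∂_1: C_1 → C_0 sends each edge [p,q] (with p < q) to q − p.
The 3×3 boundary matrix has rank 2 and Smith normal form diag(1,1).

Boundary ∂_2: C_2 → C_1 sends each 2-simplex [p,q,r] to [q,r] − [p,r] + [p,q]. For instance
  ∂[0,1,2] = [1,2] − [0,2] + [0,1].
The resulting 3×1 matrix has rank 1, and its Smith normal form has invariant factors (1).

From H_k ≅ ker(∂_k) / im(∂_{k+1}) we obtain:

  H_0: rank C_0 − rank ∂_1 = 3 − 2 = 1, and the invariant factors of ∂_1 are all 1, so H_0 ≅ Z.
  H_1: rank ker ∂_1 − rank ∂_2 = (3 − 2) − 1 = 0, and the invariant factors of ∂_2 are all 1, so H_1 ≅ 0.
  H_2: rank ker ∂_2 − rank ∂_3 = (1 − 1) − 0 = 0, and there is no ∂_3, so H_2 ≅ 0.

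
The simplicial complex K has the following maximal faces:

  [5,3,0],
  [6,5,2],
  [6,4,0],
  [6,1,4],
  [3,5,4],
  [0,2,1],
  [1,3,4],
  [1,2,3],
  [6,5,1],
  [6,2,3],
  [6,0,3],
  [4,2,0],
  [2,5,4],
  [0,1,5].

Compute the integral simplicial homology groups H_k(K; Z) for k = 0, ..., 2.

Order the vertices as 0 < 1 < 2 < 3 < 4 < 5 < 6. Listing each simplex with vertices in this order, K has dimension 2 with simplices:

  0-simplices (7): [0], [1], [2], [3], [4], [5], [6]
  1-simplices (21): [0,1], [0,2], [0,3], [0,4], [0,5], [0,6], [1,2], [1,3], [1,4], [1,5], [1,6], [2,3], [2,4], [2,5], [2,6], [3,4], [3,5], [3,6], [4,5], [4,6], [5,6]
  2-simplices (14): [0,1,2], [0,1,5], [0,2,4], [0,3,5], [0,3,6], [0,4,6], [1,2,3], [1,3,4], [1,4,6], [1,5,6], [2,3,6], [2,4,5], [2,5,6], [3,4,5]

giving chain groups C_0 ≅ Z^7, C_1 ≅ Z^21, C_2 ≅ Z^14.

∂_1: C_1 → C_0 is given by ∂[p,q] = [q] − [p]. For instance
  ∂[1,5] = [5] − [1].
As a 7×21 matrix over Z this has rank 6, with invariant factors (1,1,1,1,1,1).

Boundary ∂_2: C_2 → C_1 maps a triangle to the signed sum of its edges. For instance
  ∂[1,5,6] = [5,6] − [1,6] + [1,5],
  ∂[3,4,5] = [4,5] − [3,5] + [3,4].
The resulting 21×14 matrix has rank 13, and its Smith normal form has invariant factors (1,1,1,1,1,1,1,1,1,1,1,1,1).

From H_k ≅ ker(∂_k) / im(∂_{k+1}) we obtain:

  H_0: rank C_0 − rank ∂_1 = 7 − 6 = 1, and the invariant factors of ∂_1 are all 1, so H_0 = Z.
  H_1: rank ker ∂_1 − rank ∂_2 = (21 − 6) − 13 = 2, and the invariant factors of ∂_2 are all 1, so H_1 = Z^2.
  H_2: rank ker ∂_2 − rank ∂_3 = (14 − 13) − 0 = 1, and there is no ∂_3, so H_2 = Z.

As a check, the Euler characteristic is 7 − 21 + 14 = 0, which agrees with 1 − 2 + 1 = 0.

H_0 ≅ Z,  H_1 ≅ Z^2,  H_2 ≅ Z.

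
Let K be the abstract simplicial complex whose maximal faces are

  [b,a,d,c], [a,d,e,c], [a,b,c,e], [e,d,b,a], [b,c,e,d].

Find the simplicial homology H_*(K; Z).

H_0 = Z,  H_1 = 0,  H_2 = 0,  H_3 = Z.

K has 5 vertices, 10 edges, 10 triangles, 5 3-simplices.
rank ∂_0 = 0, rank ∂_1 = 4 ⇒ b_0 = 5 − 0 − 4 = 1; all invariant factors of ∂_1 are 1 so no torsion. So H_0 = Z.
rank ∂_1 = 4, rank ∂_2 = 6 ⇒ b_1 = 10 − 4 − 6 = 0; all invariant factors of ∂_2 are 1 so no torsion. So H_1 = 0.
rank ∂_2 = 6, rank ∂_3 = 4 ⇒ b_2 = 10 − 6 − 4 = 0; all invariant factors of ∂_3 are 1 so no torsion. So H_2 = 0.
rank ∂_3 = 4, rank ∂_4 = 0 ⇒ b_3 = 5 − 4 − 0 = 1. So H_3 = Z.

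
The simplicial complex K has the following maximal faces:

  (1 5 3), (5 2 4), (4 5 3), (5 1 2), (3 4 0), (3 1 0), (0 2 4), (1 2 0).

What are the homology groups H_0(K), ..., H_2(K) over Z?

Fix the vertex order 0 < 1 < 2 < 3 < 4 < 5 and write every simplex with vertices in increasing order. Then dim K = 2 and the simplices of K are:

  0-simplices (6): [0], [1], [2], [3], [4], [5]
  1-simplices (12): [0,1], [0,2], [0,3], [0,4], [1,2], [1,3], [1,5], [2,4], [2,5], [3,4], [3,5], [4,5]
  2-simplices (8): [0,1,2], [0,1,3], [0,2,4], [0,3,4], [1,2,5], [1,3,5], [2,4,5], [3,4,5]

giving chain groups C_0 ≅ Z^6, C_1 ≅ Z^12, C_2 ≅ Z^8.

∂_1: C_1 → C_0 is given by ∂[p,q] = [q] − [p].
The 6×12 boundary matrix has rank 5 and Smith normal form diag(1,1,1,1,1).

Boundary ∂_2: C_2 → C_1 maps a triangle to the signed sum of its edges. For instance
  ∂[0,1,2] = [1,2] − [0,2] + [0,1],
  ∂[3,4,5] = [4,5] − [3,5] + [3,4].
As a 12×8 matrix over Z this has rank 7, with invariant factors (1,1,1,1,1,1,1).

From H_k ≅ ker(∂_k) / im(∂_{k+1}) we obtain:

  H_0: rank C_0 − rank ∂_1 = 6 − 5 = 1, and the invariant factors of ∂_1 are all 1, so H_0 ≅ Z.
  H_1: rank ker ∂_1 − rank ∂_2 = (12 − 5) − 7 = 0, and the invariant factors of ∂_2 are all 1, so H_1 ≅ 0.
  H_2: rank ker ∂_2 − rank ∂_3 = (8 − 7) − 0 = 1, and there is no ∂_3, so H_2 ≅ Z.

H_0 ≅ Z,  H_1 = 0,  H_2 ≅ Z.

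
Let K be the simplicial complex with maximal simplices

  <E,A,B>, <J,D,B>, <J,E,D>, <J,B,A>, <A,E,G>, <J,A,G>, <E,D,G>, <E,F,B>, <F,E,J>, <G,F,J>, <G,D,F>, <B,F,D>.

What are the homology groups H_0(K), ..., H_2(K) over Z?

H_0 = Z,  H_1 = Z/2,  H_2 = 0.

Order the vertices as A < B < D < E < F < G < J. Listing each simplex with vertices in this order, K has dimension 2 with simplices:

  0-simplices (7): A, B, D, E, F, G, J
  1-simplices (18): AB, AE, AG, AJ, BD, BE, BF, BJ, DE, DF, DG, DJ, EF, EG, EJ, FG, FJ, GJ
  2-simplices (12): ABE, ABJ, AEG, AGJ, BDF, BDJ, BEF, DEG, DEJ, DFG, EFJ, FGJ

giving chain groups C_0 ≅ Z^7, C_1 ≅ Z^18, C_2 ≅ Z^12.

Boundary ∂_1: C_1 → C_0 is given by ∂[p,q] = [q] − [p]. For instance
  ∂DF = F − D.
This gives a 7×18 integer matrix of rank 6; reducing to Smith normal form yields diagonal entries (1,1,1,1,1,1).

Boundary ∂_2: C_2 → C_1 maps a triangle to the signed sum of its edges. For instance
  ∂BDJ = DJ − BJ + BD,
  ∂ABJ = BJ − AJ + AB.
This gives a 18×12 integer matrix of rank 12; reducing to Smith normal form yields diagonal entries (1,1,1,1,1,1,1,1,1,1,1,2).

From H_k ≅ ker(∂_k) / im(∂_{k+1}) we obtain:

  H_0: rank C_0 − rank ∂_1 = 7 − 6 = 1, and the invariant factors of ∂_1 are all 1, so H_0 ≅ Z.
  H_1: rank ker ∂_1 − rank ∂_2 = (18 − 6) − 12 = 0, and ∂_2 has invariant factor 2 > 1, so H_1 ≅ Z/2.
  H_2: rank ker ∂_2 − rank ∂_3 = (12 − 12) − 0 = 0, and there is no ∂_3, so H_2 ≅ 0.

As a check, the Euler characteristic is 7 − 18 + 12 = 1, which agrees with 1 − 0 + 0 = 1.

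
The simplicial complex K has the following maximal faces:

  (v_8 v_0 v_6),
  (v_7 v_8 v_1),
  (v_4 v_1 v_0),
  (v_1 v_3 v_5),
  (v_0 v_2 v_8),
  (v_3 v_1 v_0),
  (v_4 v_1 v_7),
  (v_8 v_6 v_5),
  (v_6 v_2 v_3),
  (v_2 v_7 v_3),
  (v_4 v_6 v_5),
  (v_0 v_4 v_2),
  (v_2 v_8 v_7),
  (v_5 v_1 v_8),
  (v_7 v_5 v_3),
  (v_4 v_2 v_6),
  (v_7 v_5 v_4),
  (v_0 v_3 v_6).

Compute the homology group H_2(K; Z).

H_2 = 0.

We work with the vertex ordering v_0 < v_1 < v_2 < v_3 < v_4 < v_5 < v_6 < v_7 < v_8. The simplices of K, each written with vertices in increasing order, are:

  0-simplices (9): [v_0], [v_1], [v_2], [v_3], [v_4], [v_5], [v_6], [v_7], [v_8]
  1-simplices (27): (27 of them)
  2-simplices (18): (18 of them)

giving chain groups C_0 ≅ Z^9, C_1 ≅ Z^27, C_2 ≅ Z^18.

Boundary ∂_1: C_1 → C_0 is given by ∂[p,q] = [q] − [p]. For instance
  ∂[v_1,v_7] = [v_7] − [v_1].
The resulting 9×27 matrix has rank 8, and its Smith normal form has invariant factors (1,1,1,1,1,1,1,1).

The boundary map ∂_2: C_2 → C_1 acts by ∂[p,q,r] = [q,r] − [p,r] + [p,q]. For instance
  ∂[v_0,v_6,v_8] = [v_6,v_8] − [v_0,v_8] + [v_0,v_6],
  ∂[v_4,v_5,v_6] = [v_5,v_6] − [v_4,v_6] + [v_4,v_5].
The resulting 27×18 matrix has rank 18, and its Smith normal form has invariant factors (1,1,1,1,1,1,1,1,1,1,1,1,1,1,1,1,1,2).

Computing H_k = (kernel of ∂_k) / (image of ∂_{k+1}):

  H_2: rank ker ∂_2 − rank ∂_3 = (18 − 18) − 0 = 0, and there is no ∂_3, so H_2 ≅ 0.

(K is a triangulation of the Klein bottle.)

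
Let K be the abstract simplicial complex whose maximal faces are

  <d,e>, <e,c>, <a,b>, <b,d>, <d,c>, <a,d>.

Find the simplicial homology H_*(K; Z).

Fix the vertex order a < b < c < d < e and write every simplex with vertices in increasing order. Then dim K = 1 and the simplices of K are:

  0-simplices (5): a, b, c, d, e
  1-simplices (6): ab, ad, bd, cd, ce, de

giving chain groups C_0 ≅ Z^5, C_1 ≅ Z^6.

Boundary ∂_1: C_1 → C_0 is given by ∂[p,q] = [q] − [p]. For instance
  ∂ce = e − c.
As a 5×6 matrix over Z this has rank 4, with invariant factors (1,1,1,1).

Computing H_k = (kernel of ∂_k) / (image of ∂_{k+1}):

  H_0: rank C_0 − rank ∂_1 = 5 − 4 = 1, and the invariant factors of ∂_1 are all 1, so H_0 = Z.
  H_1: rank ker ∂_1 − rank ∂_2 = (6 − 4) − 0 = 2, and there is no ∂_2, so H_1 = Z^2.

As a check, the Euler characteristic is 5 − 6 = -1, which agrees with 1 − 2 = -1.

H_0 = Z,  H_1 = Z^2.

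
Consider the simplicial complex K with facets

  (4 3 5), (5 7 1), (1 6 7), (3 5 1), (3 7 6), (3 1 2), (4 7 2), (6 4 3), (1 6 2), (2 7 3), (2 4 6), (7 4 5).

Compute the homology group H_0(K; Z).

H_0 ≅ Z.

Order the vertices as 1 < 2 < 3 < 4 < 5 < 6 < 7. Listing each simplex with vertices in this order, K has dimension 2 with simplices:

  0-simplices (7): [1], [2], [3], [4], [5], [6], [7]
  1-simplices (18): [1,2], [1,3], [1,5], [1,6], [1,7], [2,3], [2,4], [2,6], [2,7], [3,4], [3,5], [3,6], [3,7], [4,5], [4,6], [4,7], [5,7], [6,7]
  2-simplices (12): [1,2,3], [1,2,6], [1,3,5], [1,5,7], [1,6,7], [2,3,7], [2,4,6], [2,4,7], [3,4,5], [3,4,6], [3,6,7], [4,5,7]

so the chain groups are C_0 ≅ Z^7, C_1 ≅ Z^18, C_2 ≅ Z^12.

The boundary map ∂_1: C_1 → C_0 sends each edge [p,q] (with p < q) to q − p.
This gives a 7×18 integer matrix of rank 6; reducing to Smith normal form yields diagonal entries (1,1,1,1,1,1).

The boundary map ∂_2: C_2 → C_1 acts by ∂[p,q,r] = [q,r] − [p,r] + [p,q]. For instance
  ∂[1,3,5] = [3,5] − [1,5] + [1,3],
  ∂[3,6,7] = [6,7] − [3,7] + [3,6].
As a 18×12 matrix over Z this has rank 12, with invariant factors (1,1,1,1,1,1,1,1,1,1,1,2).

Reading off H_k = ker ∂_k / im ∂_{k+1}:

  H_0: rank C_0 − rank ∂_1 = 7 − 6 = 1, and the invariant factors of ∂_1 are all 1, so H_0 = Z.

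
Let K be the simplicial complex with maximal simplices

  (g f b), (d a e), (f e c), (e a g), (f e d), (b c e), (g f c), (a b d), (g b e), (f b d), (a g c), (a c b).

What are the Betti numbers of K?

Fix the vertex order a < b < c < d < e < f < g and write every simplex with vertices in increasing order. Then dim K = 2 and the simplices of K are:

  0-simplices (7): a, b, c, d, e, f, g
  1-simplices (18): ab, ac, ad, ae, ag, bc, bd, be, bf, bg, ce, cf, cg, de, df, ef, eg, fg
  2-simplices (12): abc, abd, acg, ade, aeg, bce, bdf, beg, bfg, cef, cfg, def

so the chain groups are C_0 ≅ Z^7, C_1 ≅ Z^18, C_2 ≅ Z^12.

Boundary ∂_1: C_1 → C_0 sends each edge [p,q] (with p < q) to q − p.
The resulting 7×18 matrix has rank 6, and its Smith normal form has invariant factors (1,1,1,1,1,1).

∂_2: C_2 → C_1 maps a triangle to the signed sum of its edges. For instance
  ∂beg = eg − bg + be,
  ∂ade = de − ae + ad.
As a 18×12 matrix over Z this has rank 12, with invariant factors (1,1,1,1,1,1,1,1,1,1,1,2).

From H_k ≅ ker(∂_k) / im(∂_{k+1}) we obtain:

  H_0: rank C_0 − rank ∂_1 = 7 − 6 = 1, and the invariant factors of ∂_1 are all 1, so H_0 = Z.
  H_1: rank ker ∂_1 − rank ∂_2 = (18 − 6) − 12 = 0, and ∂_2 has invariant factor 2 > 1, so H_1 = Z/2.
  H_2: rank ker ∂_2 − rank ∂_3 = (12 − 12) − 0 = 0, and there is no ∂_3, so H_2 = 0.

Hence the Betti numbers are b_0 = 1, b_1 = 0, b_2 = 0.

b_0 = 1, b_1 = 0, b_2 = 0.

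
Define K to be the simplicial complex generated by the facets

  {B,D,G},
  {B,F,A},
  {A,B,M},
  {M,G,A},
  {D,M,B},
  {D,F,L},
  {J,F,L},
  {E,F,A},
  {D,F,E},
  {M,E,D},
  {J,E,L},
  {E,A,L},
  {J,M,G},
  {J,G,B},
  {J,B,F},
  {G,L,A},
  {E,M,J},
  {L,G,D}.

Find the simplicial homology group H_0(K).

H_0 = Z.

We work with the vertex ordering A < B < D < E < F < G < J < L < M. The simplices of K, each written with vertices in increasing order, are:

  0-simplices (9): A, B, D, E, F, G, J, L, M
  1-simplices (27): AB, AE, AF, AG, AL, AM, BD, BF, BG, BJ, BM, DE, DF, DG, DL, DM, EF, EJ, EL, EM, FJ, FL, GJ, GL, GM, JL, JM
  2-simplices (18): ABF, ABM, AEF, AEL, AGL, AGM, BDG, BDM, BFJ, BGJ, DEF, DEM, DFL, DGL, EJL, EJM, FJL, GJM

so the chain groups are C_0 ≅ Z^9, C_1 ≅ Z^27, C_2 ≅ Z^18.

∂_1: C_1 → C_0 sends each edge [p,q] (with p < q) to q − p. For instance
  ∂GJ = J − G.
The resulting 9×27 matrix has rank 8, and its Smith normal form has invariant factors (1,1,1,1,1,1,1,1).

Boundary ∂_2: C_2 → C_1 sends each 2-simplex [p,q,r] to [q,r] − [p,r] + [p,q]. For instance
  ∂AGL = GL − AL + AG,
  ∂AGM = GM − AM + AG.
This gives a 27×18 integer matrix of rank 18; reducing to Smith normal form yields diagonal entries (1,1,1,1,1,1,1,1,1,1,1,1,1,1,1,1,1,2).

Now H_k = ker ∂_k / im ∂_{k+1}, so:

  H_0: rank C_0 − rank ∂_1 = 9 − 8 = 1, and the invariant factors of ∂_1 are all 1, so H_0 = Z.

(K is a triangulation of the Klein bottle.)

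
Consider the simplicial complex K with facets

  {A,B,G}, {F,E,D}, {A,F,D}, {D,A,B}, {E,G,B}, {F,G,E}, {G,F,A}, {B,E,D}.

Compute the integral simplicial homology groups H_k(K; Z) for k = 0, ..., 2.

Fix the vertex order A < B < D < E < F < G and write every simplex with vertices in increasing order. Then dim K = 2 and the simplices of K are:

  0-simplices (6): A, B, D, E, F, G
  1-simplices (12): AB, AD, AF, AG, BD, BE, BG, DE, DF, EF, EG, FG
  2-simplices (8): ABD, ABG, ADF, AFG, BDE, BEG, DEF, EFG

Hence C_0 ≅ Z^6, C_1 ≅ Z^12, C_2 ≅ Z^8.

∂_1: C_1 → C_0 maps an edge to its endpoints' difference, ∂[p,q] = q − p. For instance
  ∂DF = F − D.
As a 6×12 matrix over Z this has rank 5, with invariant factors (1,1,1,1,1).

The boundary map ∂_2: C_2 → C_1 acts by ∂[p,q,r] = [q,r] − [p,r] + [p,q]. For instance
  ∂BEG = EG − BG + BE,
  ∂ADF = DF − AF + AD.
The resulting 12×8 matrix has rank 7, and its Smith normal form has invariant factors (1,1,1,1,1,1,1).

Reading off H_k = ker ∂_k / im ∂_{k+1}:

  H_0: rank C_0 − rank ∂_1 = 6 − 5 = 1, and the invariant factors of ∂_1 are all 1, so H_0 ≅ Z.
  H_1: rank ker ∂_1 − rank ∂_2 = (12 − 5) − 7 = 0, and the invariant factors of ∂_2 are all 1, so H_1 ≅ 0.
  H_2: rank ker ∂_2 − rank ∂_3 = (8 − 7) − 0 = 1, and there is no ∂_3, so H_2 ≅ Z.

As a check, the Euler characteristic is 6 − 12 + 8 = 2, which agrees with 1 − 0 + 1 = 2.

H_0 ≅ Z,  H_1 = 0,  H_2 ≅ Z.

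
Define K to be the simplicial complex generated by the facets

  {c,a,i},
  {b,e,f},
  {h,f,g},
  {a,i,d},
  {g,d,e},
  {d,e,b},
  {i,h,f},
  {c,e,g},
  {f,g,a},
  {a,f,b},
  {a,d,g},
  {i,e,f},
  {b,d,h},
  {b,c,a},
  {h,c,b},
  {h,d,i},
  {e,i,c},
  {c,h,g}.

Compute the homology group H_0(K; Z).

Fix the vertex order a < b < c < d < e < f < g < h < i and write every simplex with vertices in increasing order. Then dim K = 2 and the simplices of K are:

  0-simplices (9): a, b, c, d, e, f, g, h, i
  1-simplices (27): ab, ac, ad, af, ag, ai, bc, bd, be, bf, bh, ce, cg, ch, ci, de, dg, dh, di, ef, eg, ei, fg, fh, fi, gh, hi
  2-simplices (18): abc, abf, aci, adg, adi, afg, bch, bde, bdh, bef, ceg, cei, cgh, deg, dhi, efi, fgh, fhi

Hence C_0 ≅ Z^9, C_1 ≅ Z^27, C_2 ≅ Z^18.

Boundary ∂_1: C_1 → C_0 sends each edge [p,q] (with p < q) to q − p. For instance
  ∂ad = d − a.
As a 9×27 matrix over Z this has rank 8, with invariant factors (1,1,1,1,1,1,1,1).

∂_2: C_2 → C_1 acts by ∂[p,q,r] = [q,r] − [p,r] + [p,q]. For instance
  ∂adg = dg − ag + ad,
  ∂ceg = eg − cg + ce.
The 27×18 boundary matrix has rank 17 and Smith normal form diag(1,1,1,1,1,1,1,1,1,1,1,1,1,1,1,1,1).

Reading off H_k = ker ∂_k / im ∂_{k+1}:

  H_0: rank C_0 − rank ∂_1 = 9 − 8 = 1, and the invariant factors of ∂_1 are all 1, so H_0 = Z.

H_0 ≅ Z.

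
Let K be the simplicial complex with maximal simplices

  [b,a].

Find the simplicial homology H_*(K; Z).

Fix the vertex order a < b and write every simplex with vertices in increasing order. Then dim K = 1 and the simplices of K are:

  0-simplices (2): a, b
  1-simplices (1): ab

giving chain groups C_0 ≅ Z^2, C_1 ≅ Z^1.

∂_1: C_1 → C_0 is given by ∂[p,q] = [q] − [p].
The resulting 2×1 matrix has rank 1, and its Smith normal form has invariant factors (1).

Now H_k = ker ∂_k / im ∂_{k+1}, so:

  H_0: rank C_0 − rank ∂_1 = 2 − 1 = 1, and the invariant factors of ∂_1 are all 1, so H_0 = Z.
  H_1: rank ker ∂_1 − rank ∂_2 = (1 − 1) − 0 = 0, and there is no ∂_2, so H_1 = 0.

H_0 ≅ Z,  H_1 = 0.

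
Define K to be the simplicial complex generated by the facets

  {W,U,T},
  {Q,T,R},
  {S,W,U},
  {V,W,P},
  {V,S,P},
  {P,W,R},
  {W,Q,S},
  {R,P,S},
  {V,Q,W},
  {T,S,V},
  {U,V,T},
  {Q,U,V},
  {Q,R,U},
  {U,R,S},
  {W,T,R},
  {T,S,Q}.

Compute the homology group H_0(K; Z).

Fix the vertex order P < Q < R < S < T < U < V < W and write every simplex with vertices in increasing order. Then dim K = 2 and the simplices of K are:

  0-simplices (8): P, Q, R, S, T, U, V, W
  1-simplices (24): PR, PS, PV, PW, QR, QS, QT, QU, QV, QW, RS, RT, RU, RW, ST, SU, SV, SW, TU, TV, TW, UV, UW, VW
  2-simplices (16): PRS, PRW, PSV, PVW, QRT, QRU, QST, QSW, QUV, QVW, RSU, RTW, STV, SUW, TUV, TUW

giving chain groups C_0 ≅ Z^8, C_1 ≅ Z^24, C_2 ≅ Z^16.

∂_1: C_1 → C_0 maps an edge to its endpoints' difference, ∂[p,q] = q − p.
The resulting 8×24 matrix has rank 7, and its Smith normal form has invariant factors (1,1,1,1,1,1,1).

The boundary map ∂_2: C_2 → C_1 sends each 2-simplex [p,q,r] to [q,r] − [p,r] + [p,q]. For instance
  ∂RSU = SU − RU + RS,
  ∂PSV = SV − PV + PS.
The resulting 24×16 matrix has rank 15, and its Smith normal form has invariant factors (1,1,1,1,1,1,1,1,1,1,1,1,1,1,1).

Reading off H_k = ker ∂_k / im ∂_{k+1}:

  H_0: rank C_0 − rank ∂_1 = 8 − 7 = 1, and the invariant factors of ∂_1 are all 1, so H_0 ≅ Z.

(K is a triangulation of the torus T^2.)

H_0 = Z.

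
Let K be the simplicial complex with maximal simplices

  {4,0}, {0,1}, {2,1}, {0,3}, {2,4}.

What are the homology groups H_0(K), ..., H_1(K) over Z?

H_0 ≅ Z,  H_1 ≅ Z.

Order the vertices as 0 < 1 < 2 < 3 < 4. Listing each simplex with vertices in this order, K has dimension 1 with simplices:

  0-simplices (5): [0], [1], [2], [3], [4]
  1-simplices (5): [0,1], [0,3], [0,4], [1,2], [2,4]

giving chain groups C_0 ≅ Z^5, C_1 ≅ Z^5.

The boundary map ∂_1: C_1 → C_0 maps an edge to its endpoints' difference, ∂[p,q] = q − p.
As a 5×5 matrix over Z this has rank 4, with invariant factors (1,1,1,1).

Reading off H_k = ker ∂_k / im ∂_{k+1}:

  H_0: rank C_0 − rank ∂_1 = 5 − 4 = 1, and the invariant factors of ∂_1 are all 1, so H_0 = Z.
  H_1: rank ker ∂_1 − rank ∂_2 = (5 − 4) − 0 = 1, and there is no ∂_2, so H_1 = Z.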